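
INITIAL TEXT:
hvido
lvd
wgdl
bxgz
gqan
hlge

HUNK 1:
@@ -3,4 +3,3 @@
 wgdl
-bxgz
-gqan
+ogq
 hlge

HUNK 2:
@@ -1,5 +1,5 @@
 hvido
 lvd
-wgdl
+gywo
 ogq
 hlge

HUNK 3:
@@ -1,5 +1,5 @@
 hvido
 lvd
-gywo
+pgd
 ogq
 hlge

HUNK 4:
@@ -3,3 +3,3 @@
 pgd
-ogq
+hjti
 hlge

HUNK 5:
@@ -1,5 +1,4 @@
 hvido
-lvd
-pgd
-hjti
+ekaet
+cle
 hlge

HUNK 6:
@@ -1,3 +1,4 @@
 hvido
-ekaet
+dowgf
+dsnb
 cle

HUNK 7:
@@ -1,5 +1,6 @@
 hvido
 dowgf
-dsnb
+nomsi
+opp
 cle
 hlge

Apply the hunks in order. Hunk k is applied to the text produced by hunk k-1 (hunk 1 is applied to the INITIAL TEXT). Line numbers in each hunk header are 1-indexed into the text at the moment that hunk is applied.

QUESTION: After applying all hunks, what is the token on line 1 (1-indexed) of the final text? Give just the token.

Hunk 1: at line 3 remove [bxgz,gqan] add [ogq] -> 5 lines: hvido lvd wgdl ogq hlge
Hunk 2: at line 1 remove [wgdl] add [gywo] -> 5 lines: hvido lvd gywo ogq hlge
Hunk 3: at line 1 remove [gywo] add [pgd] -> 5 lines: hvido lvd pgd ogq hlge
Hunk 4: at line 3 remove [ogq] add [hjti] -> 5 lines: hvido lvd pgd hjti hlge
Hunk 5: at line 1 remove [lvd,pgd,hjti] add [ekaet,cle] -> 4 lines: hvido ekaet cle hlge
Hunk 6: at line 1 remove [ekaet] add [dowgf,dsnb] -> 5 lines: hvido dowgf dsnb cle hlge
Hunk 7: at line 1 remove [dsnb] add [nomsi,opp] -> 6 lines: hvido dowgf nomsi opp cle hlge
Final line 1: hvido

Answer: hvido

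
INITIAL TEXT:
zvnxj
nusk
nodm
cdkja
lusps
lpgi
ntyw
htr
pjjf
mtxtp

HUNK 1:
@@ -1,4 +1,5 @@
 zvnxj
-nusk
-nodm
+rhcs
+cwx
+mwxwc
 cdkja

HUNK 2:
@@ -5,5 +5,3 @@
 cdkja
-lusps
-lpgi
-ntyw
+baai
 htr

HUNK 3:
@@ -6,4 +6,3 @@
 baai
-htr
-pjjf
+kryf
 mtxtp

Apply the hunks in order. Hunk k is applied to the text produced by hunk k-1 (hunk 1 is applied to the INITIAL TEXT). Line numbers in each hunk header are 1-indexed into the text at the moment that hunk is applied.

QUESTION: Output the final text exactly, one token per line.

Answer: zvnxj
rhcs
cwx
mwxwc
cdkja
baai
kryf
mtxtp

Derivation:
Hunk 1: at line 1 remove [nusk,nodm] add [rhcs,cwx,mwxwc] -> 11 lines: zvnxj rhcs cwx mwxwc cdkja lusps lpgi ntyw htr pjjf mtxtp
Hunk 2: at line 5 remove [lusps,lpgi,ntyw] add [baai] -> 9 lines: zvnxj rhcs cwx mwxwc cdkja baai htr pjjf mtxtp
Hunk 3: at line 6 remove [htr,pjjf] add [kryf] -> 8 lines: zvnxj rhcs cwx mwxwc cdkja baai kryf mtxtp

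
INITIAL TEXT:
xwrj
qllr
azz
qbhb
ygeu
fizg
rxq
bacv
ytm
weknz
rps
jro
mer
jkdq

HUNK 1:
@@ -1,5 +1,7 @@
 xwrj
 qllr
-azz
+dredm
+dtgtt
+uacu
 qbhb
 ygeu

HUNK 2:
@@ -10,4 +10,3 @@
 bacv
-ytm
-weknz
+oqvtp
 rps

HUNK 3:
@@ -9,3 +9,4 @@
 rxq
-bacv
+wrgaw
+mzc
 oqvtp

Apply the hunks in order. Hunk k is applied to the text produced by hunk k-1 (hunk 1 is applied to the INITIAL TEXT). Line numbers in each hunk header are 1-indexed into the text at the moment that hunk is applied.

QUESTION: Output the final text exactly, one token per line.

Answer: xwrj
qllr
dredm
dtgtt
uacu
qbhb
ygeu
fizg
rxq
wrgaw
mzc
oqvtp
rps
jro
mer
jkdq

Derivation:
Hunk 1: at line 1 remove [azz] add [dredm,dtgtt,uacu] -> 16 lines: xwrj qllr dredm dtgtt uacu qbhb ygeu fizg rxq bacv ytm weknz rps jro mer jkdq
Hunk 2: at line 10 remove [ytm,weknz] add [oqvtp] -> 15 lines: xwrj qllr dredm dtgtt uacu qbhb ygeu fizg rxq bacv oqvtp rps jro mer jkdq
Hunk 3: at line 9 remove [bacv] add [wrgaw,mzc] -> 16 lines: xwrj qllr dredm dtgtt uacu qbhb ygeu fizg rxq wrgaw mzc oqvtp rps jro mer jkdq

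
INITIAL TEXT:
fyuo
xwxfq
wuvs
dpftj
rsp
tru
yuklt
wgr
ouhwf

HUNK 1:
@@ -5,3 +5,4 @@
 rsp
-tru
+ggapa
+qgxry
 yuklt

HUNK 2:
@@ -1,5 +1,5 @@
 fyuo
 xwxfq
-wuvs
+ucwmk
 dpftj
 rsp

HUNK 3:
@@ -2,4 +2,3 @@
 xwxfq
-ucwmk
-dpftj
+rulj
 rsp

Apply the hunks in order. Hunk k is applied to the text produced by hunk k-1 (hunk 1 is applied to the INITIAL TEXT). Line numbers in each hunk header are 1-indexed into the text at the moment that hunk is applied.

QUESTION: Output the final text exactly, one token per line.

Answer: fyuo
xwxfq
rulj
rsp
ggapa
qgxry
yuklt
wgr
ouhwf

Derivation:
Hunk 1: at line 5 remove [tru] add [ggapa,qgxry] -> 10 lines: fyuo xwxfq wuvs dpftj rsp ggapa qgxry yuklt wgr ouhwf
Hunk 2: at line 1 remove [wuvs] add [ucwmk] -> 10 lines: fyuo xwxfq ucwmk dpftj rsp ggapa qgxry yuklt wgr ouhwf
Hunk 3: at line 2 remove [ucwmk,dpftj] add [rulj] -> 9 lines: fyuo xwxfq rulj rsp ggapa qgxry yuklt wgr ouhwf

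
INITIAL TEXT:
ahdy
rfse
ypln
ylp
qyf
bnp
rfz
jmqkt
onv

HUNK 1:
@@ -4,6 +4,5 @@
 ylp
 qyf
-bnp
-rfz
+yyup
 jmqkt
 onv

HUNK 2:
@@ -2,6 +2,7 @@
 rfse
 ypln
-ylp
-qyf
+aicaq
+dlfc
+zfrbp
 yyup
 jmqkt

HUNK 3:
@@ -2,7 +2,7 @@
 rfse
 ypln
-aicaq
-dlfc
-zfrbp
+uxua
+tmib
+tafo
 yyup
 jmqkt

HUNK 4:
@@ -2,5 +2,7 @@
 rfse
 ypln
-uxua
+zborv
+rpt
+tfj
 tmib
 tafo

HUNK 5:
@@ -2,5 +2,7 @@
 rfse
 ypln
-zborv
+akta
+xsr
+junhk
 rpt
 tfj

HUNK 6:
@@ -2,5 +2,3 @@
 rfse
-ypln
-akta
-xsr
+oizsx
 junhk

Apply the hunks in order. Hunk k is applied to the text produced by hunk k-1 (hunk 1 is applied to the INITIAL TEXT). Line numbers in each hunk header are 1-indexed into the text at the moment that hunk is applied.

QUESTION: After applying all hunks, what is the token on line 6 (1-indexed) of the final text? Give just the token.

Answer: tfj

Derivation:
Hunk 1: at line 4 remove [bnp,rfz] add [yyup] -> 8 lines: ahdy rfse ypln ylp qyf yyup jmqkt onv
Hunk 2: at line 2 remove [ylp,qyf] add [aicaq,dlfc,zfrbp] -> 9 lines: ahdy rfse ypln aicaq dlfc zfrbp yyup jmqkt onv
Hunk 3: at line 2 remove [aicaq,dlfc,zfrbp] add [uxua,tmib,tafo] -> 9 lines: ahdy rfse ypln uxua tmib tafo yyup jmqkt onv
Hunk 4: at line 2 remove [uxua] add [zborv,rpt,tfj] -> 11 lines: ahdy rfse ypln zborv rpt tfj tmib tafo yyup jmqkt onv
Hunk 5: at line 2 remove [zborv] add [akta,xsr,junhk] -> 13 lines: ahdy rfse ypln akta xsr junhk rpt tfj tmib tafo yyup jmqkt onv
Hunk 6: at line 2 remove [ypln,akta,xsr] add [oizsx] -> 11 lines: ahdy rfse oizsx junhk rpt tfj tmib tafo yyup jmqkt onv
Final line 6: tfj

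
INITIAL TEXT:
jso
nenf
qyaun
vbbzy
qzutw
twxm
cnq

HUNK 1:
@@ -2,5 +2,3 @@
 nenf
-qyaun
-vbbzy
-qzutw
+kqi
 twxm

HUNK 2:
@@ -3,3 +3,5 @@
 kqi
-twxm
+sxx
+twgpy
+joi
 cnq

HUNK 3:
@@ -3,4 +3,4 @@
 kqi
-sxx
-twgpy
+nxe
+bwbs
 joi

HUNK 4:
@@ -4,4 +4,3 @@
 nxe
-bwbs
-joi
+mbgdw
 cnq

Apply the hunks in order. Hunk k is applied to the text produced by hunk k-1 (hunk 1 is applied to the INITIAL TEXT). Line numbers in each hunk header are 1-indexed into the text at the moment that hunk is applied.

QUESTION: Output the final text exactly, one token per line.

Hunk 1: at line 2 remove [qyaun,vbbzy,qzutw] add [kqi] -> 5 lines: jso nenf kqi twxm cnq
Hunk 2: at line 3 remove [twxm] add [sxx,twgpy,joi] -> 7 lines: jso nenf kqi sxx twgpy joi cnq
Hunk 3: at line 3 remove [sxx,twgpy] add [nxe,bwbs] -> 7 lines: jso nenf kqi nxe bwbs joi cnq
Hunk 4: at line 4 remove [bwbs,joi] add [mbgdw] -> 6 lines: jso nenf kqi nxe mbgdw cnq

Answer: jso
nenf
kqi
nxe
mbgdw
cnq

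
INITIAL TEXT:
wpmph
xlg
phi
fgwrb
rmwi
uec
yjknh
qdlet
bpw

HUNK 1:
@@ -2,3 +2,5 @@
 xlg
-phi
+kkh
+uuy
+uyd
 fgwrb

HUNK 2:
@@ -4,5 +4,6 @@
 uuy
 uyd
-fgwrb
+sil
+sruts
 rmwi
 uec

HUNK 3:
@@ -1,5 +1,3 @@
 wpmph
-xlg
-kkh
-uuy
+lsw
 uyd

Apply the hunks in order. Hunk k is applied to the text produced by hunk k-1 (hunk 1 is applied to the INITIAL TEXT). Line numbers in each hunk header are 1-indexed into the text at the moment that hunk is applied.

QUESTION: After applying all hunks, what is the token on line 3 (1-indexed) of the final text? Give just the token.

Answer: uyd

Derivation:
Hunk 1: at line 2 remove [phi] add [kkh,uuy,uyd] -> 11 lines: wpmph xlg kkh uuy uyd fgwrb rmwi uec yjknh qdlet bpw
Hunk 2: at line 4 remove [fgwrb] add [sil,sruts] -> 12 lines: wpmph xlg kkh uuy uyd sil sruts rmwi uec yjknh qdlet bpw
Hunk 3: at line 1 remove [xlg,kkh,uuy] add [lsw] -> 10 lines: wpmph lsw uyd sil sruts rmwi uec yjknh qdlet bpw
Final line 3: uyd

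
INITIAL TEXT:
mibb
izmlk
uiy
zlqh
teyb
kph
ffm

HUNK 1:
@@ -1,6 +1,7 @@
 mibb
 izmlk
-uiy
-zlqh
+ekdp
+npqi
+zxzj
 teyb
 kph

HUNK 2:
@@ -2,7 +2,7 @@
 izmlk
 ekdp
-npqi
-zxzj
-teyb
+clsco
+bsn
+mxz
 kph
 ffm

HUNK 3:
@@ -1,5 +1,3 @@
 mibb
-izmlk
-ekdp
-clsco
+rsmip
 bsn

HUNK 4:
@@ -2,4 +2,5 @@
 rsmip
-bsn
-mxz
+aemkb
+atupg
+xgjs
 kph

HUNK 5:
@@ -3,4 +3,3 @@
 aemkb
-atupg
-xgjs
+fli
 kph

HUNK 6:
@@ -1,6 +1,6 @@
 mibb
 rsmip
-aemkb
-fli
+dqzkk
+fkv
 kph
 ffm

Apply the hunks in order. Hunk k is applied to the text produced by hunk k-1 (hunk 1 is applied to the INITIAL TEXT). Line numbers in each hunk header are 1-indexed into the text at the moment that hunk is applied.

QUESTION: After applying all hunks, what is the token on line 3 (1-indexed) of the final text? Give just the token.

Hunk 1: at line 1 remove [uiy,zlqh] add [ekdp,npqi,zxzj] -> 8 lines: mibb izmlk ekdp npqi zxzj teyb kph ffm
Hunk 2: at line 2 remove [npqi,zxzj,teyb] add [clsco,bsn,mxz] -> 8 lines: mibb izmlk ekdp clsco bsn mxz kph ffm
Hunk 3: at line 1 remove [izmlk,ekdp,clsco] add [rsmip] -> 6 lines: mibb rsmip bsn mxz kph ffm
Hunk 4: at line 2 remove [bsn,mxz] add [aemkb,atupg,xgjs] -> 7 lines: mibb rsmip aemkb atupg xgjs kph ffm
Hunk 5: at line 3 remove [atupg,xgjs] add [fli] -> 6 lines: mibb rsmip aemkb fli kph ffm
Hunk 6: at line 1 remove [aemkb,fli] add [dqzkk,fkv] -> 6 lines: mibb rsmip dqzkk fkv kph ffm
Final line 3: dqzkk

Answer: dqzkk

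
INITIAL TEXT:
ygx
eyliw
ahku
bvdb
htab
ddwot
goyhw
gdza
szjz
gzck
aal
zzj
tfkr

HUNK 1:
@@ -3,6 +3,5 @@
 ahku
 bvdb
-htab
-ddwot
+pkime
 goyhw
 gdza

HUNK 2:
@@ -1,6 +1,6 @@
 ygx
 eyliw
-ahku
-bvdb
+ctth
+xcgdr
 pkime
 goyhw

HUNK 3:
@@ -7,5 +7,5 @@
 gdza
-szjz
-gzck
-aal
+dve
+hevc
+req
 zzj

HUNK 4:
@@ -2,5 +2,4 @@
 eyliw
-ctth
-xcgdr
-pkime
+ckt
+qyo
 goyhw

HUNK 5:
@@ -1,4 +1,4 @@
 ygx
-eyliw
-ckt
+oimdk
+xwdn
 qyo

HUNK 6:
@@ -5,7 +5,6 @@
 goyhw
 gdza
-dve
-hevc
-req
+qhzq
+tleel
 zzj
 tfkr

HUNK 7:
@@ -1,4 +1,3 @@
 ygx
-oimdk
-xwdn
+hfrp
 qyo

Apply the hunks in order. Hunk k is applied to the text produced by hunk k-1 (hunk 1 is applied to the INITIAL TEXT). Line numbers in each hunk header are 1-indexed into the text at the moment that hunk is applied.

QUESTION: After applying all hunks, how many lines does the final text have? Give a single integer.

Answer: 9

Derivation:
Hunk 1: at line 3 remove [htab,ddwot] add [pkime] -> 12 lines: ygx eyliw ahku bvdb pkime goyhw gdza szjz gzck aal zzj tfkr
Hunk 2: at line 1 remove [ahku,bvdb] add [ctth,xcgdr] -> 12 lines: ygx eyliw ctth xcgdr pkime goyhw gdza szjz gzck aal zzj tfkr
Hunk 3: at line 7 remove [szjz,gzck,aal] add [dve,hevc,req] -> 12 lines: ygx eyliw ctth xcgdr pkime goyhw gdza dve hevc req zzj tfkr
Hunk 4: at line 2 remove [ctth,xcgdr,pkime] add [ckt,qyo] -> 11 lines: ygx eyliw ckt qyo goyhw gdza dve hevc req zzj tfkr
Hunk 5: at line 1 remove [eyliw,ckt] add [oimdk,xwdn] -> 11 lines: ygx oimdk xwdn qyo goyhw gdza dve hevc req zzj tfkr
Hunk 6: at line 5 remove [dve,hevc,req] add [qhzq,tleel] -> 10 lines: ygx oimdk xwdn qyo goyhw gdza qhzq tleel zzj tfkr
Hunk 7: at line 1 remove [oimdk,xwdn] add [hfrp] -> 9 lines: ygx hfrp qyo goyhw gdza qhzq tleel zzj tfkr
Final line count: 9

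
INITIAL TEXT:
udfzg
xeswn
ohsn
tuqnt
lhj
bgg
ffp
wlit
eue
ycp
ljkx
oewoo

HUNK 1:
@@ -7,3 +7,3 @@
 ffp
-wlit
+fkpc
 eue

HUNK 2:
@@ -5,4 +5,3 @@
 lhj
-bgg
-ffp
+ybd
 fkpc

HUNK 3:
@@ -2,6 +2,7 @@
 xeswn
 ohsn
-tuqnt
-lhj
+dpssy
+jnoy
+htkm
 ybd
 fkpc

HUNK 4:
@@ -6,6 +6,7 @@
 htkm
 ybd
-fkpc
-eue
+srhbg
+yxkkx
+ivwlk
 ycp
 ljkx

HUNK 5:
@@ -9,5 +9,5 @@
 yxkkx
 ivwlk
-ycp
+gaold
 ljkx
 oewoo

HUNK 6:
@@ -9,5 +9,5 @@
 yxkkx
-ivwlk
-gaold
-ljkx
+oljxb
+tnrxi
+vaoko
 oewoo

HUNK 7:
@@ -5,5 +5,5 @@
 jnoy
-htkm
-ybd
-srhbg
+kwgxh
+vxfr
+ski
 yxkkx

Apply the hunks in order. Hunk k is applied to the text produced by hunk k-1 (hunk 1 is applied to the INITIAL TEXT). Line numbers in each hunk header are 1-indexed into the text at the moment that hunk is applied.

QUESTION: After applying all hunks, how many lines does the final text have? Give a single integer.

Hunk 1: at line 7 remove [wlit] add [fkpc] -> 12 lines: udfzg xeswn ohsn tuqnt lhj bgg ffp fkpc eue ycp ljkx oewoo
Hunk 2: at line 5 remove [bgg,ffp] add [ybd] -> 11 lines: udfzg xeswn ohsn tuqnt lhj ybd fkpc eue ycp ljkx oewoo
Hunk 3: at line 2 remove [tuqnt,lhj] add [dpssy,jnoy,htkm] -> 12 lines: udfzg xeswn ohsn dpssy jnoy htkm ybd fkpc eue ycp ljkx oewoo
Hunk 4: at line 6 remove [fkpc,eue] add [srhbg,yxkkx,ivwlk] -> 13 lines: udfzg xeswn ohsn dpssy jnoy htkm ybd srhbg yxkkx ivwlk ycp ljkx oewoo
Hunk 5: at line 9 remove [ycp] add [gaold] -> 13 lines: udfzg xeswn ohsn dpssy jnoy htkm ybd srhbg yxkkx ivwlk gaold ljkx oewoo
Hunk 6: at line 9 remove [ivwlk,gaold,ljkx] add [oljxb,tnrxi,vaoko] -> 13 lines: udfzg xeswn ohsn dpssy jnoy htkm ybd srhbg yxkkx oljxb tnrxi vaoko oewoo
Hunk 7: at line 5 remove [htkm,ybd,srhbg] add [kwgxh,vxfr,ski] -> 13 lines: udfzg xeswn ohsn dpssy jnoy kwgxh vxfr ski yxkkx oljxb tnrxi vaoko oewoo
Final line count: 13

Answer: 13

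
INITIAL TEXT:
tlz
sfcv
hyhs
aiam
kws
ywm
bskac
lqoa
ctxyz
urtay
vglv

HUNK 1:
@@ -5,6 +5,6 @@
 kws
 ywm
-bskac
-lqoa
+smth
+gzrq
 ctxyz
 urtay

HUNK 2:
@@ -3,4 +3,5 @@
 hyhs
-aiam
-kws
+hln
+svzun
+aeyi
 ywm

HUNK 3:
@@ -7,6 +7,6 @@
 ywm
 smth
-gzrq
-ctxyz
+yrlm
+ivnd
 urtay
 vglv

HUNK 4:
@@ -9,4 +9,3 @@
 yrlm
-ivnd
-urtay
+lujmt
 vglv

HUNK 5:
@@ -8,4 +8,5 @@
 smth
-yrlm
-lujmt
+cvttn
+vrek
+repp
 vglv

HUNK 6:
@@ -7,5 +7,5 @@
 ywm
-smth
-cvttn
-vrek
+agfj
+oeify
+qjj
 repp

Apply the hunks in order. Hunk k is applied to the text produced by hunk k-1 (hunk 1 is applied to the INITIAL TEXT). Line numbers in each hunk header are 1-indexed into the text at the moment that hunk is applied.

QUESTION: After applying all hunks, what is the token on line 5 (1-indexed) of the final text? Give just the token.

Answer: svzun

Derivation:
Hunk 1: at line 5 remove [bskac,lqoa] add [smth,gzrq] -> 11 lines: tlz sfcv hyhs aiam kws ywm smth gzrq ctxyz urtay vglv
Hunk 2: at line 3 remove [aiam,kws] add [hln,svzun,aeyi] -> 12 lines: tlz sfcv hyhs hln svzun aeyi ywm smth gzrq ctxyz urtay vglv
Hunk 3: at line 7 remove [gzrq,ctxyz] add [yrlm,ivnd] -> 12 lines: tlz sfcv hyhs hln svzun aeyi ywm smth yrlm ivnd urtay vglv
Hunk 4: at line 9 remove [ivnd,urtay] add [lujmt] -> 11 lines: tlz sfcv hyhs hln svzun aeyi ywm smth yrlm lujmt vglv
Hunk 5: at line 8 remove [yrlm,lujmt] add [cvttn,vrek,repp] -> 12 lines: tlz sfcv hyhs hln svzun aeyi ywm smth cvttn vrek repp vglv
Hunk 6: at line 7 remove [smth,cvttn,vrek] add [agfj,oeify,qjj] -> 12 lines: tlz sfcv hyhs hln svzun aeyi ywm agfj oeify qjj repp vglv
Final line 5: svzun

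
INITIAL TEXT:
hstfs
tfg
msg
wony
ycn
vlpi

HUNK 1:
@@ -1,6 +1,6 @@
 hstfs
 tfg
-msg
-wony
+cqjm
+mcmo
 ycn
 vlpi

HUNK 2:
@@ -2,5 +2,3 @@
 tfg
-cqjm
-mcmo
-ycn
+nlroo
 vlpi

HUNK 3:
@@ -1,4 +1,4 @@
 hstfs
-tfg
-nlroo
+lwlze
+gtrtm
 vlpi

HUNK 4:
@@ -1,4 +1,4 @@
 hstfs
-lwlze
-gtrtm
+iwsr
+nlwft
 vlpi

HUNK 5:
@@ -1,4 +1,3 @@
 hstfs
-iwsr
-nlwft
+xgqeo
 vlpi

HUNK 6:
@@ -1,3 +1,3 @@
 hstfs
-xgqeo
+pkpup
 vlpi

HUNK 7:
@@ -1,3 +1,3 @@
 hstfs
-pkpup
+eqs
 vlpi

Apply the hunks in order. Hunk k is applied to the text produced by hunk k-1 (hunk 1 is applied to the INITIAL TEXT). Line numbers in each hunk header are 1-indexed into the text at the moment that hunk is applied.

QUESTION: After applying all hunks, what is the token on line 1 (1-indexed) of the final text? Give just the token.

Hunk 1: at line 1 remove [msg,wony] add [cqjm,mcmo] -> 6 lines: hstfs tfg cqjm mcmo ycn vlpi
Hunk 2: at line 2 remove [cqjm,mcmo,ycn] add [nlroo] -> 4 lines: hstfs tfg nlroo vlpi
Hunk 3: at line 1 remove [tfg,nlroo] add [lwlze,gtrtm] -> 4 lines: hstfs lwlze gtrtm vlpi
Hunk 4: at line 1 remove [lwlze,gtrtm] add [iwsr,nlwft] -> 4 lines: hstfs iwsr nlwft vlpi
Hunk 5: at line 1 remove [iwsr,nlwft] add [xgqeo] -> 3 lines: hstfs xgqeo vlpi
Hunk 6: at line 1 remove [xgqeo] add [pkpup] -> 3 lines: hstfs pkpup vlpi
Hunk 7: at line 1 remove [pkpup] add [eqs] -> 3 lines: hstfs eqs vlpi
Final line 1: hstfs

Answer: hstfs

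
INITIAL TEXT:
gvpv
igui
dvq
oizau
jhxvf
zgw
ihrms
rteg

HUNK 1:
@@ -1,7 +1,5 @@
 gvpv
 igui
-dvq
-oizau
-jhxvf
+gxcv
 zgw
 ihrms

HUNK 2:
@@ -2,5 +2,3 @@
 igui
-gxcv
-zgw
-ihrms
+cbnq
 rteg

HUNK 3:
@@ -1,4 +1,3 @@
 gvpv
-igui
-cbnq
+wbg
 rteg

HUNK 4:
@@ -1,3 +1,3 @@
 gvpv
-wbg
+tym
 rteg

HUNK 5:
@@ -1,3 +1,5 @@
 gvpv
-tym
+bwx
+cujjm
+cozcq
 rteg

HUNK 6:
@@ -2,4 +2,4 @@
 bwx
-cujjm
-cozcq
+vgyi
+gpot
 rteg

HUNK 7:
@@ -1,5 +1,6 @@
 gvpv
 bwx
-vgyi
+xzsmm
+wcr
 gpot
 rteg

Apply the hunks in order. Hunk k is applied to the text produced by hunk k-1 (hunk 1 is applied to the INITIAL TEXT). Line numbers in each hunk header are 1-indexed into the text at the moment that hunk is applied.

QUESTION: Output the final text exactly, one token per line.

Answer: gvpv
bwx
xzsmm
wcr
gpot
rteg

Derivation:
Hunk 1: at line 1 remove [dvq,oizau,jhxvf] add [gxcv] -> 6 lines: gvpv igui gxcv zgw ihrms rteg
Hunk 2: at line 2 remove [gxcv,zgw,ihrms] add [cbnq] -> 4 lines: gvpv igui cbnq rteg
Hunk 3: at line 1 remove [igui,cbnq] add [wbg] -> 3 lines: gvpv wbg rteg
Hunk 4: at line 1 remove [wbg] add [tym] -> 3 lines: gvpv tym rteg
Hunk 5: at line 1 remove [tym] add [bwx,cujjm,cozcq] -> 5 lines: gvpv bwx cujjm cozcq rteg
Hunk 6: at line 2 remove [cujjm,cozcq] add [vgyi,gpot] -> 5 lines: gvpv bwx vgyi gpot rteg
Hunk 7: at line 1 remove [vgyi] add [xzsmm,wcr] -> 6 lines: gvpv bwx xzsmm wcr gpot rteg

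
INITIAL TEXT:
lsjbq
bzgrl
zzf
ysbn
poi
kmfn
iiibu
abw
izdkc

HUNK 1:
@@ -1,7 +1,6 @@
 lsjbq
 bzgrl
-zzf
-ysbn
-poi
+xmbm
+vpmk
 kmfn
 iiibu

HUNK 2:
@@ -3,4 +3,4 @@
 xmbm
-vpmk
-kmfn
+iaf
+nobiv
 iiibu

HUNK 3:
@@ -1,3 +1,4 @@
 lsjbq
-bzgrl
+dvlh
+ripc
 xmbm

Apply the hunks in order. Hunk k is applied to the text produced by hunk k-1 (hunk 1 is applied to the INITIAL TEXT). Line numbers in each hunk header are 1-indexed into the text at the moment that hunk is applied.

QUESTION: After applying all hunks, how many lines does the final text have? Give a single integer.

Hunk 1: at line 1 remove [zzf,ysbn,poi] add [xmbm,vpmk] -> 8 lines: lsjbq bzgrl xmbm vpmk kmfn iiibu abw izdkc
Hunk 2: at line 3 remove [vpmk,kmfn] add [iaf,nobiv] -> 8 lines: lsjbq bzgrl xmbm iaf nobiv iiibu abw izdkc
Hunk 3: at line 1 remove [bzgrl] add [dvlh,ripc] -> 9 lines: lsjbq dvlh ripc xmbm iaf nobiv iiibu abw izdkc
Final line count: 9

Answer: 9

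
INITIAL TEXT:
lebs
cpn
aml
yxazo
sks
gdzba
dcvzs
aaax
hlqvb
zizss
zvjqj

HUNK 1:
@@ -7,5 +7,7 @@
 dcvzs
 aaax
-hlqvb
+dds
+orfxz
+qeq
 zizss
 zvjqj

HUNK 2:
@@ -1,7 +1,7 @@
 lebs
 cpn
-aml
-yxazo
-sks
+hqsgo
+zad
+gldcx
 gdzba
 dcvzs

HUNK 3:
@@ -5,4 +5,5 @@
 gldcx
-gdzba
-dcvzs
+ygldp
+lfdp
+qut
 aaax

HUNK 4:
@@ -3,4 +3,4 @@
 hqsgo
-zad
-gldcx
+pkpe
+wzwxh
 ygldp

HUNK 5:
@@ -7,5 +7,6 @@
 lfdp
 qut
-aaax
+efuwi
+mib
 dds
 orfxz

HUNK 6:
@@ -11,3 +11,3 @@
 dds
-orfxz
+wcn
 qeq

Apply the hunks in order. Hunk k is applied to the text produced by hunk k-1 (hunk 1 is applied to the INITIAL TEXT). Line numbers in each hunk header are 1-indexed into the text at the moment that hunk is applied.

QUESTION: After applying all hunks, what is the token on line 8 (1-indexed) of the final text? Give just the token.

Answer: qut

Derivation:
Hunk 1: at line 7 remove [hlqvb] add [dds,orfxz,qeq] -> 13 lines: lebs cpn aml yxazo sks gdzba dcvzs aaax dds orfxz qeq zizss zvjqj
Hunk 2: at line 1 remove [aml,yxazo,sks] add [hqsgo,zad,gldcx] -> 13 lines: lebs cpn hqsgo zad gldcx gdzba dcvzs aaax dds orfxz qeq zizss zvjqj
Hunk 3: at line 5 remove [gdzba,dcvzs] add [ygldp,lfdp,qut] -> 14 lines: lebs cpn hqsgo zad gldcx ygldp lfdp qut aaax dds orfxz qeq zizss zvjqj
Hunk 4: at line 3 remove [zad,gldcx] add [pkpe,wzwxh] -> 14 lines: lebs cpn hqsgo pkpe wzwxh ygldp lfdp qut aaax dds orfxz qeq zizss zvjqj
Hunk 5: at line 7 remove [aaax] add [efuwi,mib] -> 15 lines: lebs cpn hqsgo pkpe wzwxh ygldp lfdp qut efuwi mib dds orfxz qeq zizss zvjqj
Hunk 6: at line 11 remove [orfxz] add [wcn] -> 15 lines: lebs cpn hqsgo pkpe wzwxh ygldp lfdp qut efuwi mib dds wcn qeq zizss zvjqj
Final line 8: qut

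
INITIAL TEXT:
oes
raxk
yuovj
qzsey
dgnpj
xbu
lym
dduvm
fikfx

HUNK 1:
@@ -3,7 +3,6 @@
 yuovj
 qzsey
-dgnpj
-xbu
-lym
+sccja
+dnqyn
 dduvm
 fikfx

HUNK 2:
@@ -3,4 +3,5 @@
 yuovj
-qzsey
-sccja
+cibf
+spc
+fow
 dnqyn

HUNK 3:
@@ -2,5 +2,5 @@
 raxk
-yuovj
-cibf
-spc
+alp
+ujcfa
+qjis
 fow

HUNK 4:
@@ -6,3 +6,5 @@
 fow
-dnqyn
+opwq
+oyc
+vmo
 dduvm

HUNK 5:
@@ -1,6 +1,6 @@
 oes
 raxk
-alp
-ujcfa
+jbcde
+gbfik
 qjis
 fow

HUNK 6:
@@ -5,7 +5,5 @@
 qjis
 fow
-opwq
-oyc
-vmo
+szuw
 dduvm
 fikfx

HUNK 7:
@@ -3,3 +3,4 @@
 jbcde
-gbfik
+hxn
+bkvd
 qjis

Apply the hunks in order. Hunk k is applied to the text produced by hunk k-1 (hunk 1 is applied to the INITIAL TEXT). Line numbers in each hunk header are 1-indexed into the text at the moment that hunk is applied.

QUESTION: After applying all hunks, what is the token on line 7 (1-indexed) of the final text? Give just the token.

Answer: fow

Derivation:
Hunk 1: at line 3 remove [dgnpj,xbu,lym] add [sccja,dnqyn] -> 8 lines: oes raxk yuovj qzsey sccja dnqyn dduvm fikfx
Hunk 2: at line 3 remove [qzsey,sccja] add [cibf,spc,fow] -> 9 lines: oes raxk yuovj cibf spc fow dnqyn dduvm fikfx
Hunk 3: at line 2 remove [yuovj,cibf,spc] add [alp,ujcfa,qjis] -> 9 lines: oes raxk alp ujcfa qjis fow dnqyn dduvm fikfx
Hunk 4: at line 6 remove [dnqyn] add [opwq,oyc,vmo] -> 11 lines: oes raxk alp ujcfa qjis fow opwq oyc vmo dduvm fikfx
Hunk 5: at line 1 remove [alp,ujcfa] add [jbcde,gbfik] -> 11 lines: oes raxk jbcde gbfik qjis fow opwq oyc vmo dduvm fikfx
Hunk 6: at line 5 remove [opwq,oyc,vmo] add [szuw] -> 9 lines: oes raxk jbcde gbfik qjis fow szuw dduvm fikfx
Hunk 7: at line 3 remove [gbfik] add [hxn,bkvd] -> 10 lines: oes raxk jbcde hxn bkvd qjis fow szuw dduvm fikfx
Final line 7: fow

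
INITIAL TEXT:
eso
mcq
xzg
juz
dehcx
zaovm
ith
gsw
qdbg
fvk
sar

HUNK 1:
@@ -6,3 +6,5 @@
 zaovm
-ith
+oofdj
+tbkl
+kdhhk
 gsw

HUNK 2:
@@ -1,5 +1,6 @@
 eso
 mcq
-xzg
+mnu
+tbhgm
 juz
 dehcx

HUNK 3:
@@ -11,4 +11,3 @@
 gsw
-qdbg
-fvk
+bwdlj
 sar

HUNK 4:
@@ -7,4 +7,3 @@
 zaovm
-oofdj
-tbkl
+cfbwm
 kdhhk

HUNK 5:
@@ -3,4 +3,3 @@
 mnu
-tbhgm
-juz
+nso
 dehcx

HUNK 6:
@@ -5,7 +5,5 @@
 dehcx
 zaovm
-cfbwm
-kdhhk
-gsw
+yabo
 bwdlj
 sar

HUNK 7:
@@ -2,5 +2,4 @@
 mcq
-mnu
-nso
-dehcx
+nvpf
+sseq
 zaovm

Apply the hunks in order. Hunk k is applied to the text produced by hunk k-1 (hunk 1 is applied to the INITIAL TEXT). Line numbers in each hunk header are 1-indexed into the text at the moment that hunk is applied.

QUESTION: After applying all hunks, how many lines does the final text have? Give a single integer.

Hunk 1: at line 6 remove [ith] add [oofdj,tbkl,kdhhk] -> 13 lines: eso mcq xzg juz dehcx zaovm oofdj tbkl kdhhk gsw qdbg fvk sar
Hunk 2: at line 1 remove [xzg] add [mnu,tbhgm] -> 14 lines: eso mcq mnu tbhgm juz dehcx zaovm oofdj tbkl kdhhk gsw qdbg fvk sar
Hunk 3: at line 11 remove [qdbg,fvk] add [bwdlj] -> 13 lines: eso mcq mnu tbhgm juz dehcx zaovm oofdj tbkl kdhhk gsw bwdlj sar
Hunk 4: at line 7 remove [oofdj,tbkl] add [cfbwm] -> 12 lines: eso mcq mnu tbhgm juz dehcx zaovm cfbwm kdhhk gsw bwdlj sar
Hunk 5: at line 3 remove [tbhgm,juz] add [nso] -> 11 lines: eso mcq mnu nso dehcx zaovm cfbwm kdhhk gsw bwdlj sar
Hunk 6: at line 5 remove [cfbwm,kdhhk,gsw] add [yabo] -> 9 lines: eso mcq mnu nso dehcx zaovm yabo bwdlj sar
Hunk 7: at line 2 remove [mnu,nso,dehcx] add [nvpf,sseq] -> 8 lines: eso mcq nvpf sseq zaovm yabo bwdlj sar
Final line count: 8

Answer: 8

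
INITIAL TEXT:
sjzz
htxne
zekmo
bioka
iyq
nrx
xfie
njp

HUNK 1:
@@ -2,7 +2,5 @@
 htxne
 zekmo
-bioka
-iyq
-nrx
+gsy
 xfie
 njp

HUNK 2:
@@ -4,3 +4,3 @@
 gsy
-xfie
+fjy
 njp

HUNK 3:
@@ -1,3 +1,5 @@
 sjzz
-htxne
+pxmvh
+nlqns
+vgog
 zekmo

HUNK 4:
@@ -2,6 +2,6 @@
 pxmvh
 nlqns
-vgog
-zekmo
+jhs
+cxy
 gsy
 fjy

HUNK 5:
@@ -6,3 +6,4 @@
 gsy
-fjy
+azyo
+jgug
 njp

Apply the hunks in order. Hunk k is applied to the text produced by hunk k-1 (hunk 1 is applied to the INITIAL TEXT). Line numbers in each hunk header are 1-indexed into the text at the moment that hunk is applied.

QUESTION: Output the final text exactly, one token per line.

Answer: sjzz
pxmvh
nlqns
jhs
cxy
gsy
azyo
jgug
njp

Derivation:
Hunk 1: at line 2 remove [bioka,iyq,nrx] add [gsy] -> 6 lines: sjzz htxne zekmo gsy xfie njp
Hunk 2: at line 4 remove [xfie] add [fjy] -> 6 lines: sjzz htxne zekmo gsy fjy njp
Hunk 3: at line 1 remove [htxne] add [pxmvh,nlqns,vgog] -> 8 lines: sjzz pxmvh nlqns vgog zekmo gsy fjy njp
Hunk 4: at line 2 remove [vgog,zekmo] add [jhs,cxy] -> 8 lines: sjzz pxmvh nlqns jhs cxy gsy fjy njp
Hunk 5: at line 6 remove [fjy] add [azyo,jgug] -> 9 lines: sjzz pxmvh nlqns jhs cxy gsy azyo jgug njp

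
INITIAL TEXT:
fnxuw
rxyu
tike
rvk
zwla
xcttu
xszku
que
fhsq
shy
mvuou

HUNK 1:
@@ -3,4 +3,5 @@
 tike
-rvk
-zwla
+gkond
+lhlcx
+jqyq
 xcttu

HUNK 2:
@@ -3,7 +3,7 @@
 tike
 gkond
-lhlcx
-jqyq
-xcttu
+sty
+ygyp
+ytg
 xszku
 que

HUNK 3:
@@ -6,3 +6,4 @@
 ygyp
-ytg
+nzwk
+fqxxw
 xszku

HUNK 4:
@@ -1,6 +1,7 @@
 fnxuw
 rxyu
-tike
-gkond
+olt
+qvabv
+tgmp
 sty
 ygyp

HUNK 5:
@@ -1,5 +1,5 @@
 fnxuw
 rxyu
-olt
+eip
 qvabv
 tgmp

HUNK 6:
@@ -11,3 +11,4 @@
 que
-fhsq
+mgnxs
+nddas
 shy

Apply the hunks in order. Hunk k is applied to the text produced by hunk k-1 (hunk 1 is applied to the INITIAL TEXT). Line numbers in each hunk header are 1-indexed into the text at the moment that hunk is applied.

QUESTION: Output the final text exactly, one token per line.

Answer: fnxuw
rxyu
eip
qvabv
tgmp
sty
ygyp
nzwk
fqxxw
xszku
que
mgnxs
nddas
shy
mvuou

Derivation:
Hunk 1: at line 3 remove [rvk,zwla] add [gkond,lhlcx,jqyq] -> 12 lines: fnxuw rxyu tike gkond lhlcx jqyq xcttu xszku que fhsq shy mvuou
Hunk 2: at line 3 remove [lhlcx,jqyq,xcttu] add [sty,ygyp,ytg] -> 12 lines: fnxuw rxyu tike gkond sty ygyp ytg xszku que fhsq shy mvuou
Hunk 3: at line 6 remove [ytg] add [nzwk,fqxxw] -> 13 lines: fnxuw rxyu tike gkond sty ygyp nzwk fqxxw xszku que fhsq shy mvuou
Hunk 4: at line 1 remove [tike,gkond] add [olt,qvabv,tgmp] -> 14 lines: fnxuw rxyu olt qvabv tgmp sty ygyp nzwk fqxxw xszku que fhsq shy mvuou
Hunk 5: at line 1 remove [olt] add [eip] -> 14 lines: fnxuw rxyu eip qvabv tgmp sty ygyp nzwk fqxxw xszku que fhsq shy mvuou
Hunk 6: at line 11 remove [fhsq] add [mgnxs,nddas] -> 15 lines: fnxuw rxyu eip qvabv tgmp sty ygyp nzwk fqxxw xszku que mgnxs nddas shy mvuou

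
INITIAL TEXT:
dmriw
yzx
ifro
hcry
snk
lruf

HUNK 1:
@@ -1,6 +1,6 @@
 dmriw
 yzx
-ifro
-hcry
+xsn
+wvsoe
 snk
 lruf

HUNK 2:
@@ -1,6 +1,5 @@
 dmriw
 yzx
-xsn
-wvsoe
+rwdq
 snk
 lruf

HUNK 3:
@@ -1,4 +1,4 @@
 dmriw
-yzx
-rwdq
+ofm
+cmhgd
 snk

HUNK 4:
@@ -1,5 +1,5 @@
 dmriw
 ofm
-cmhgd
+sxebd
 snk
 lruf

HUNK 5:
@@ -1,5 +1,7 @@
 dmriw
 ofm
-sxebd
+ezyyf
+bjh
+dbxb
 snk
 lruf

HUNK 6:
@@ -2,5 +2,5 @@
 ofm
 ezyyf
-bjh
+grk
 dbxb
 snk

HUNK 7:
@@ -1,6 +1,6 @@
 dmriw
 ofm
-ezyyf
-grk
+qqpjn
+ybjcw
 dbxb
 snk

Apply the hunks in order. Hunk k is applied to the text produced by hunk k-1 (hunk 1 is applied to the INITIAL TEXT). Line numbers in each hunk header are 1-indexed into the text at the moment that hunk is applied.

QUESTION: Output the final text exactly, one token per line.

Hunk 1: at line 1 remove [ifro,hcry] add [xsn,wvsoe] -> 6 lines: dmriw yzx xsn wvsoe snk lruf
Hunk 2: at line 1 remove [xsn,wvsoe] add [rwdq] -> 5 lines: dmriw yzx rwdq snk lruf
Hunk 3: at line 1 remove [yzx,rwdq] add [ofm,cmhgd] -> 5 lines: dmriw ofm cmhgd snk lruf
Hunk 4: at line 1 remove [cmhgd] add [sxebd] -> 5 lines: dmriw ofm sxebd snk lruf
Hunk 5: at line 1 remove [sxebd] add [ezyyf,bjh,dbxb] -> 7 lines: dmriw ofm ezyyf bjh dbxb snk lruf
Hunk 6: at line 2 remove [bjh] add [grk] -> 7 lines: dmriw ofm ezyyf grk dbxb snk lruf
Hunk 7: at line 1 remove [ezyyf,grk] add [qqpjn,ybjcw] -> 7 lines: dmriw ofm qqpjn ybjcw dbxb snk lruf

Answer: dmriw
ofm
qqpjn
ybjcw
dbxb
snk
lruf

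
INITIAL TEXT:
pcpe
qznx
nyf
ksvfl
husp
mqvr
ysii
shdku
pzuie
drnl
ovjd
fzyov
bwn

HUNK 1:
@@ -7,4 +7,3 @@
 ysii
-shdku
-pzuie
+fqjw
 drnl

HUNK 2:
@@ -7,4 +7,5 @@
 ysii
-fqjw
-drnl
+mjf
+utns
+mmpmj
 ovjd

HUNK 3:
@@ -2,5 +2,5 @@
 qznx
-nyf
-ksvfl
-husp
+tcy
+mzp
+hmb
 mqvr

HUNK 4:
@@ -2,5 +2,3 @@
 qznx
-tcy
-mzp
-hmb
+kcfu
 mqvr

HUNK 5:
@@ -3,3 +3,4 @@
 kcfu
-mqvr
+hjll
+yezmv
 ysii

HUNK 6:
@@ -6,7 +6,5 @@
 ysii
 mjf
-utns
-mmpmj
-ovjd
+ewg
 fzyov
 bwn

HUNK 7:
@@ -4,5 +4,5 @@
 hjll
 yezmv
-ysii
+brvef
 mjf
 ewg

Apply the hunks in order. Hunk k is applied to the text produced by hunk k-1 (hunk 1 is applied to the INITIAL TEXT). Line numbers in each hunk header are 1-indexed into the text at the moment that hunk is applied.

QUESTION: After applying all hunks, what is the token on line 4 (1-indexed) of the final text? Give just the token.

Answer: hjll

Derivation:
Hunk 1: at line 7 remove [shdku,pzuie] add [fqjw] -> 12 lines: pcpe qznx nyf ksvfl husp mqvr ysii fqjw drnl ovjd fzyov bwn
Hunk 2: at line 7 remove [fqjw,drnl] add [mjf,utns,mmpmj] -> 13 lines: pcpe qznx nyf ksvfl husp mqvr ysii mjf utns mmpmj ovjd fzyov bwn
Hunk 3: at line 2 remove [nyf,ksvfl,husp] add [tcy,mzp,hmb] -> 13 lines: pcpe qznx tcy mzp hmb mqvr ysii mjf utns mmpmj ovjd fzyov bwn
Hunk 4: at line 2 remove [tcy,mzp,hmb] add [kcfu] -> 11 lines: pcpe qznx kcfu mqvr ysii mjf utns mmpmj ovjd fzyov bwn
Hunk 5: at line 3 remove [mqvr] add [hjll,yezmv] -> 12 lines: pcpe qznx kcfu hjll yezmv ysii mjf utns mmpmj ovjd fzyov bwn
Hunk 6: at line 6 remove [utns,mmpmj,ovjd] add [ewg] -> 10 lines: pcpe qznx kcfu hjll yezmv ysii mjf ewg fzyov bwn
Hunk 7: at line 4 remove [ysii] add [brvef] -> 10 lines: pcpe qznx kcfu hjll yezmv brvef mjf ewg fzyov bwn
Final line 4: hjll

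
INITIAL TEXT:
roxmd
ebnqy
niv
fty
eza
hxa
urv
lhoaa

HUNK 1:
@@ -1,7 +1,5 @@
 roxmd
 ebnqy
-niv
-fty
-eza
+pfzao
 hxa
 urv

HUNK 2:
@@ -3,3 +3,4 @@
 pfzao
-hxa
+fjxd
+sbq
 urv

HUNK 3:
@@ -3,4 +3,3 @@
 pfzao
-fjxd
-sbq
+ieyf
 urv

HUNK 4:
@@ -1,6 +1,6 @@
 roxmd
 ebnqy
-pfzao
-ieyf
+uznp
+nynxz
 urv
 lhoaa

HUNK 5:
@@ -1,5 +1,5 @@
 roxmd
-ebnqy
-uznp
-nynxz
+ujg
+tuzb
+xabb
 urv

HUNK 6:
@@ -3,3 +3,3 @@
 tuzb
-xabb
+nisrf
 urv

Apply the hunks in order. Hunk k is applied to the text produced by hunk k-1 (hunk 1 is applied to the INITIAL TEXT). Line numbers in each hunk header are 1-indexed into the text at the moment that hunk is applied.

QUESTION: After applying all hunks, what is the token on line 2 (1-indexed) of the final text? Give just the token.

Hunk 1: at line 1 remove [niv,fty,eza] add [pfzao] -> 6 lines: roxmd ebnqy pfzao hxa urv lhoaa
Hunk 2: at line 3 remove [hxa] add [fjxd,sbq] -> 7 lines: roxmd ebnqy pfzao fjxd sbq urv lhoaa
Hunk 3: at line 3 remove [fjxd,sbq] add [ieyf] -> 6 lines: roxmd ebnqy pfzao ieyf urv lhoaa
Hunk 4: at line 1 remove [pfzao,ieyf] add [uznp,nynxz] -> 6 lines: roxmd ebnqy uznp nynxz urv lhoaa
Hunk 5: at line 1 remove [ebnqy,uznp,nynxz] add [ujg,tuzb,xabb] -> 6 lines: roxmd ujg tuzb xabb urv lhoaa
Hunk 6: at line 3 remove [xabb] add [nisrf] -> 6 lines: roxmd ujg tuzb nisrf urv lhoaa
Final line 2: ujg

Answer: ujg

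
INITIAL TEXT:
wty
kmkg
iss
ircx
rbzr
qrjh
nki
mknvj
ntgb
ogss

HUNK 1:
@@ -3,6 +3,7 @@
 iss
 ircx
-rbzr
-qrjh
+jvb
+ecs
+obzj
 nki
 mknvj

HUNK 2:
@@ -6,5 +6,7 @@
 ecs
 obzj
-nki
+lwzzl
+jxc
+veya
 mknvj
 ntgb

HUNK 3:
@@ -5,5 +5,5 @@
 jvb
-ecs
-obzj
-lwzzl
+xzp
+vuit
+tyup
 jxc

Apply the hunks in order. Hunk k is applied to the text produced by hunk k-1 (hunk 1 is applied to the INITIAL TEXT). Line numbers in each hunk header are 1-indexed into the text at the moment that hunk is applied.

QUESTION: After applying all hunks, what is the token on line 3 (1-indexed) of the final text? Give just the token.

Answer: iss

Derivation:
Hunk 1: at line 3 remove [rbzr,qrjh] add [jvb,ecs,obzj] -> 11 lines: wty kmkg iss ircx jvb ecs obzj nki mknvj ntgb ogss
Hunk 2: at line 6 remove [nki] add [lwzzl,jxc,veya] -> 13 lines: wty kmkg iss ircx jvb ecs obzj lwzzl jxc veya mknvj ntgb ogss
Hunk 3: at line 5 remove [ecs,obzj,lwzzl] add [xzp,vuit,tyup] -> 13 lines: wty kmkg iss ircx jvb xzp vuit tyup jxc veya mknvj ntgb ogss
Final line 3: iss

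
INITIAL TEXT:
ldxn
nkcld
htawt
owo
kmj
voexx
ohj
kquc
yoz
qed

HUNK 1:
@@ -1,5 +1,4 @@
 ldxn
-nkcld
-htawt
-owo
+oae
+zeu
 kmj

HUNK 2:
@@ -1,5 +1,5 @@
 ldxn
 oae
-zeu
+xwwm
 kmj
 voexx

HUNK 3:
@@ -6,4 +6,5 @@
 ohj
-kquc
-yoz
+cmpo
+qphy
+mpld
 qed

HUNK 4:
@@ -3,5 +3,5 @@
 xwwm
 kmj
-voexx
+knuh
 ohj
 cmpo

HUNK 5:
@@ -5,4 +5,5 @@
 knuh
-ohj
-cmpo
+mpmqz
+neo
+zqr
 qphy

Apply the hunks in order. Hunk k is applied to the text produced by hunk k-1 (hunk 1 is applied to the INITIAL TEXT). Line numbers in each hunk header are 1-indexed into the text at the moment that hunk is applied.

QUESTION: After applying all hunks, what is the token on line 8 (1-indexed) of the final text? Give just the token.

Hunk 1: at line 1 remove [nkcld,htawt,owo] add [oae,zeu] -> 9 lines: ldxn oae zeu kmj voexx ohj kquc yoz qed
Hunk 2: at line 1 remove [zeu] add [xwwm] -> 9 lines: ldxn oae xwwm kmj voexx ohj kquc yoz qed
Hunk 3: at line 6 remove [kquc,yoz] add [cmpo,qphy,mpld] -> 10 lines: ldxn oae xwwm kmj voexx ohj cmpo qphy mpld qed
Hunk 4: at line 3 remove [voexx] add [knuh] -> 10 lines: ldxn oae xwwm kmj knuh ohj cmpo qphy mpld qed
Hunk 5: at line 5 remove [ohj,cmpo] add [mpmqz,neo,zqr] -> 11 lines: ldxn oae xwwm kmj knuh mpmqz neo zqr qphy mpld qed
Final line 8: zqr

Answer: zqr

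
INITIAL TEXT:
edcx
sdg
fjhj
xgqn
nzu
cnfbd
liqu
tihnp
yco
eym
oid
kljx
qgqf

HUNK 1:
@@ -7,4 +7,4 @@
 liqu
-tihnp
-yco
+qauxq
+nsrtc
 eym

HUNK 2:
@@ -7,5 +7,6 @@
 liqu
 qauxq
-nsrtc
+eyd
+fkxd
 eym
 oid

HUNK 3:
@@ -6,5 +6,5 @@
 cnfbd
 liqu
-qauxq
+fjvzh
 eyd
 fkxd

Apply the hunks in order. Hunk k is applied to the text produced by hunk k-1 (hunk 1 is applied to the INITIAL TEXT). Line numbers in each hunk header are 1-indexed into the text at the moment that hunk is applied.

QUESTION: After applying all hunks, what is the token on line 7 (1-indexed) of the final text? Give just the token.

Hunk 1: at line 7 remove [tihnp,yco] add [qauxq,nsrtc] -> 13 lines: edcx sdg fjhj xgqn nzu cnfbd liqu qauxq nsrtc eym oid kljx qgqf
Hunk 2: at line 7 remove [nsrtc] add [eyd,fkxd] -> 14 lines: edcx sdg fjhj xgqn nzu cnfbd liqu qauxq eyd fkxd eym oid kljx qgqf
Hunk 3: at line 6 remove [qauxq] add [fjvzh] -> 14 lines: edcx sdg fjhj xgqn nzu cnfbd liqu fjvzh eyd fkxd eym oid kljx qgqf
Final line 7: liqu

Answer: liqu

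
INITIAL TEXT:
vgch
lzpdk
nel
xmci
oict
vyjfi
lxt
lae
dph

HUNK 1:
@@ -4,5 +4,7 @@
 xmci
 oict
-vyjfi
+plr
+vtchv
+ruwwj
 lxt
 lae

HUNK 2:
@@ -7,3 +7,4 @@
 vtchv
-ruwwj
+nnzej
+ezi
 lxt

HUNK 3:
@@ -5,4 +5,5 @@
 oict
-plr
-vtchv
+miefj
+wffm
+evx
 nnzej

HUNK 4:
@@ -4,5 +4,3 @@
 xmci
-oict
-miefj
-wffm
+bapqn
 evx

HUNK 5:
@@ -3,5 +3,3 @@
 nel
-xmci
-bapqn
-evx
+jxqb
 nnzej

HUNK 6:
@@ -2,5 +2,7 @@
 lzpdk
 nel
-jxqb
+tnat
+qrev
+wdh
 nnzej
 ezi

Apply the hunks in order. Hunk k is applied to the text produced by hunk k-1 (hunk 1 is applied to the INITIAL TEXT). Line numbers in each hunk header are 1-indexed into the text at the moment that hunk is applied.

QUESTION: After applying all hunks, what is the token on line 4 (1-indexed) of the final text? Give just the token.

Hunk 1: at line 4 remove [vyjfi] add [plr,vtchv,ruwwj] -> 11 lines: vgch lzpdk nel xmci oict plr vtchv ruwwj lxt lae dph
Hunk 2: at line 7 remove [ruwwj] add [nnzej,ezi] -> 12 lines: vgch lzpdk nel xmci oict plr vtchv nnzej ezi lxt lae dph
Hunk 3: at line 5 remove [plr,vtchv] add [miefj,wffm,evx] -> 13 lines: vgch lzpdk nel xmci oict miefj wffm evx nnzej ezi lxt lae dph
Hunk 4: at line 4 remove [oict,miefj,wffm] add [bapqn] -> 11 lines: vgch lzpdk nel xmci bapqn evx nnzej ezi lxt lae dph
Hunk 5: at line 3 remove [xmci,bapqn,evx] add [jxqb] -> 9 lines: vgch lzpdk nel jxqb nnzej ezi lxt lae dph
Hunk 6: at line 2 remove [jxqb] add [tnat,qrev,wdh] -> 11 lines: vgch lzpdk nel tnat qrev wdh nnzej ezi lxt lae dph
Final line 4: tnat

Answer: tnat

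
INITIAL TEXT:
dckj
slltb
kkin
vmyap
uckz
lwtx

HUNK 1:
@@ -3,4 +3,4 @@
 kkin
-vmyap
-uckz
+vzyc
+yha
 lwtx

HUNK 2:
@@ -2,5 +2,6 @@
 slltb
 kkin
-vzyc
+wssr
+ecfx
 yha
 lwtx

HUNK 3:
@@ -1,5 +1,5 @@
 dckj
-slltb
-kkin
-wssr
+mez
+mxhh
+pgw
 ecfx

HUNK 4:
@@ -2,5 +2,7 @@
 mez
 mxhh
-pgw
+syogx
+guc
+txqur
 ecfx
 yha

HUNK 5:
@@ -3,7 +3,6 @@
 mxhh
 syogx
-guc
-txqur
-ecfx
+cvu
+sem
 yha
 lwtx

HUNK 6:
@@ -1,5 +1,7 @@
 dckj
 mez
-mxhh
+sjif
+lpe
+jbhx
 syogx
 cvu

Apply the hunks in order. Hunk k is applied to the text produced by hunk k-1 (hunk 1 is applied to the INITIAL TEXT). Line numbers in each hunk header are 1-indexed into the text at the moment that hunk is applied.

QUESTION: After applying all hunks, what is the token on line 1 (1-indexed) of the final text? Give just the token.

Answer: dckj

Derivation:
Hunk 1: at line 3 remove [vmyap,uckz] add [vzyc,yha] -> 6 lines: dckj slltb kkin vzyc yha lwtx
Hunk 2: at line 2 remove [vzyc] add [wssr,ecfx] -> 7 lines: dckj slltb kkin wssr ecfx yha lwtx
Hunk 3: at line 1 remove [slltb,kkin,wssr] add [mez,mxhh,pgw] -> 7 lines: dckj mez mxhh pgw ecfx yha lwtx
Hunk 4: at line 2 remove [pgw] add [syogx,guc,txqur] -> 9 lines: dckj mez mxhh syogx guc txqur ecfx yha lwtx
Hunk 5: at line 3 remove [guc,txqur,ecfx] add [cvu,sem] -> 8 lines: dckj mez mxhh syogx cvu sem yha lwtx
Hunk 6: at line 1 remove [mxhh] add [sjif,lpe,jbhx] -> 10 lines: dckj mez sjif lpe jbhx syogx cvu sem yha lwtx
Final line 1: dckj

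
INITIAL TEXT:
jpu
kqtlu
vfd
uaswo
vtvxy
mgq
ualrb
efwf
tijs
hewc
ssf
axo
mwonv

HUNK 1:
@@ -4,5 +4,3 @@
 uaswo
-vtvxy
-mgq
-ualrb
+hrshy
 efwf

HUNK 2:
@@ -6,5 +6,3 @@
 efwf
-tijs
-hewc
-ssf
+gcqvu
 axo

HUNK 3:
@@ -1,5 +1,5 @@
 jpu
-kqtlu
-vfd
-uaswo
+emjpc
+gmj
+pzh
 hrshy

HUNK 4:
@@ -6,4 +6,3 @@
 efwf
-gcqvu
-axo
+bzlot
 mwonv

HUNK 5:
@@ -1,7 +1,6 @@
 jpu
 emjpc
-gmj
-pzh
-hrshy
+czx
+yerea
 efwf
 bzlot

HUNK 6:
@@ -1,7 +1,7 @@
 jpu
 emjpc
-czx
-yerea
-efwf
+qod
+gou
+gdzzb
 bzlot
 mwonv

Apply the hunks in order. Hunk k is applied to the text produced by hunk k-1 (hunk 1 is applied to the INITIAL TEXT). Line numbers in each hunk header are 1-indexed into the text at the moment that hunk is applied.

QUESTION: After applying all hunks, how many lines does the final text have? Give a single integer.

Hunk 1: at line 4 remove [vtvxy,mgq,ualrb] add [hrshy] -> 11 lines: jpu kqtlu vfd uaswo hrshy efwf tijs hewc ssf axo mwonv
Hunk 2: at line 6 remove [tijs,hewc,ssf] add [gcqvu] -> 9 lines: jpu kqtlu vfd uaswo hrshy efwf gcqvu axo mwonv
Hunk 3: at line 1 remove [kqtlu,vfd,uaswo] add [emjpc,gmj,pzh] -> 9 lines: jpu emjpc gmj pzh hrshy efwf gcqvu axo mwonv
Hunk 4: at line 6 remove [gcqvu,axo] add [bzlot] -> 8 lines: jpu emjpc gmj pzh hrshy efwf bzlot mwonv
Hunk 5: at line 1 remove [gmj,pzh,hrshy] add [czx,yerea] -> 7 lines: jpu emjpc czx yerea efwf bzlot mwonv
Hunk 6: at line 1 remove [czx,yerea,efwf] add [qod,gou,gdzzb] -> 7 lines: jpu emjpc qod gou gdzzb bzlot mwonv
Final line count: 7

Answer: 7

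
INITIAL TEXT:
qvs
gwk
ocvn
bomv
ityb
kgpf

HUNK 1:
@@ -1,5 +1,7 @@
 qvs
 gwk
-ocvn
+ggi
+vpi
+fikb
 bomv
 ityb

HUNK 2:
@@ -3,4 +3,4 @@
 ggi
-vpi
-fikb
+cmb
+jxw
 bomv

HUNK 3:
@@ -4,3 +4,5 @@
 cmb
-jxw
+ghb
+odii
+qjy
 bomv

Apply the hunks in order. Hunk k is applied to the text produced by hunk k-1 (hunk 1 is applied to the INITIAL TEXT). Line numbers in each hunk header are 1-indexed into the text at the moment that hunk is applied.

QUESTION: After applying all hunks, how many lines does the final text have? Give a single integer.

Hunk 1: at line 1 remove [ocvn] add [ggi,vpi,fikb] -> 8 lines: qvs gwk ggi vpi fikb bomv ityb kgpf
Hunk 2: at line 3 remove [vpi,fikb] add [cmb,jxw] -> 8 lines: qvs gwk ggi cmb jxw bomv ityb kgpf
Hunk 3: at line 4 remove [jxw] add [ghb,odii,qjy] -> 10 lines: qvs gwk ggi cmb ghb odii qjy bomv ityb kgpf
Final line count: 10

Answer: 10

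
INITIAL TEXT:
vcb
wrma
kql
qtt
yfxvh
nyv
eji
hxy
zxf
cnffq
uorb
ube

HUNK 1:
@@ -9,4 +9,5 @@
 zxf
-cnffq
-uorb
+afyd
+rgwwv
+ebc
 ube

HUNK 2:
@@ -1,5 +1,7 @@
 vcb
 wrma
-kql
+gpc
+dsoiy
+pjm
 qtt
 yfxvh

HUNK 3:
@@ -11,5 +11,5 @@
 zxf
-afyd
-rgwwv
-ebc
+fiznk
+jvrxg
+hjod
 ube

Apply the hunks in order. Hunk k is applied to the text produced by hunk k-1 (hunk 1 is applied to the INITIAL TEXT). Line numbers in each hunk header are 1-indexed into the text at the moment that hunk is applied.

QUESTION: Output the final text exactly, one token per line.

Answer: vcb
wrma
gpc
dsoiy
pjm
qtt
yfxvh
nyv
eji
hxy
zxf
fiznk
jvrxg
hjod
ube

Derivation:
Hunk 1: at line 9 remove [cnffq,uorb] add [afyd,rgwwv,ebc] -> 13 lines: vcb wrma kql qtt yfxvh nyv eji hxy zxf afyd rgwwv ebc ube
Hunk 2: at line 1 remove [kql] add [gpc,dsoiy,pjm] -> 15 lines: vcb wrma gpc dsoiy pjm qtt yfxvh nyv eji hxy zxf afyd rgwwv ebc ube
Hunk 3: at line 11 remove [afyd,rgwwv,ebc] add [fiznk,jvrxg,hjod] -> 15 lines: vcb wrma gpc dsoiy pjm qtt yfxvh nyv eji hxy zxf fiznk jvrxg hjod ube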